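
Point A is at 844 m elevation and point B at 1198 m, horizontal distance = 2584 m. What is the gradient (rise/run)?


gradient = (1198 - 844) / 2584 = 354 / 2584 = 0.137

0.137


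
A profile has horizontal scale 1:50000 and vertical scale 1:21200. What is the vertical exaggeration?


VE = horizontal_scale / vertical_scale = 50000 / 21200 ≈ 2.4

2.4x


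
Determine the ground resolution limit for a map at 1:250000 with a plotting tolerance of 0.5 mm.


ground = 0.5 mm * 250000 / 1000 = 125.0 m

125.0 m


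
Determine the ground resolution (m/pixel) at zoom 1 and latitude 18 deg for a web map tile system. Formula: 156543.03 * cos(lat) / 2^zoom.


res = 156543.03 * cos(18) / 2^1 = 156543.03 * 0.95105652 / 2 = 74440.63 m/pixel

74440.63 m/pixel


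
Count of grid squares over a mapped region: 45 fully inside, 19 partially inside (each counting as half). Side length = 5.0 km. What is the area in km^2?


effective squares = 45 + 19 * 0.5 = 54.5
area = 54.5 * 25.0 = 1362.5 km^2

1362.5 km^2


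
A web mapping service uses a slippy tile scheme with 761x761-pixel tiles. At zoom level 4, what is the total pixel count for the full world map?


tiles per axis = 2^4 = 16
total tiles = 16^2 = 256
pixels per axis = 16 * 761 = 12176
total pixels = 12176^2 = 148254976

148254976 pixels


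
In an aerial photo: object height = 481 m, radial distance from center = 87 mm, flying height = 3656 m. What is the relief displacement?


d = h * r / H = 481 * 87 / 3656 = 11.45 mm

11.45 mm


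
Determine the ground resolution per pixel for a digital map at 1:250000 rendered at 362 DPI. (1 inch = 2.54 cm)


pixel_cm = 2.54 / 362 ≈ 0.007017 cm
ground = pixel_cm * 250000 / 100 = 2.54 * 250000 / (362 * 100) = 635000 / 36200 ≈ 17.54 m

17.54 m


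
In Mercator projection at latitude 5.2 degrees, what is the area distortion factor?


area_distortion = 1/cos^2(5.2) = 1.008

1.008


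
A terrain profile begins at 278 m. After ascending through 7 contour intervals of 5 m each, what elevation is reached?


elevation = 278 + 7 * 5 = 313 m

313 m


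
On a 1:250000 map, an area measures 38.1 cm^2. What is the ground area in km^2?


ground_area = 38.1 * (250000/100)^2 = 238125000.0 m^2 = 238.125 km^2

238.125 km^2


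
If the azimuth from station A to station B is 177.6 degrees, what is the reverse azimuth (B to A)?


back azimuth = (177.6 + 180) mod 360 = 357.6 degrees

357.6 degrees


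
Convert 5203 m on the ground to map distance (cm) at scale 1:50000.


map_cm = 5203 * 100 / 50000 = 10.406 cm ≈ 10.41 cm

10.41 cm


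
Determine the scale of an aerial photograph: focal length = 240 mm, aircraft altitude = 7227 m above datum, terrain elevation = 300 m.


scale = f / (H - h) = 240 mm / 6927 m = 240 / 6927000 = 1:28863

1:28863


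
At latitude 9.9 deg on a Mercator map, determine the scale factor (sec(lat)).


SF = 1 / cos(9.9) = 1 / 0.985109 = 1.015

1.015


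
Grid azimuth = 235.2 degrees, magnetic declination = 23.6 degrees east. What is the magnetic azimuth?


magnetic azimuth = grid azimuth - declination (east +ve)
mag_az = 235.2 - 23.6 = 211.6 degrees

211.6 degrees


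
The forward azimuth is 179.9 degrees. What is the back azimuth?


back azimuth = (179.9 + 180) mod 360 = 359.9 degrees

359.9 degrees


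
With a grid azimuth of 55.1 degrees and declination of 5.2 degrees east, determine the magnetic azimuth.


magnetic azimuth = grid azimuth - declination (east +ve)
mag_az = 55.1 - 5.2 = 49.9 degrees

49.9 degrees


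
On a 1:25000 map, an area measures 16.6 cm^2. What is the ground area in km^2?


ground_area = 16.6 * (25000/100)^2 = 1037500.0 m^2 = 1.0375 km^2 ≈ 1.038 km^2

1.038 km^2


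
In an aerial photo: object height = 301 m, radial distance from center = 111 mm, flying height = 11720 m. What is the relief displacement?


d = h * r / H = 301 * 111 / 11720 = 2.85 mm

2.85 mm


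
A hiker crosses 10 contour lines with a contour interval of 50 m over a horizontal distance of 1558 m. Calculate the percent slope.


elevation change = 10 * 50 = 500 m
slope = 500 / 1558 * 100 = 32.1%

32.1%


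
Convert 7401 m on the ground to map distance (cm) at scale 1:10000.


map_cm = 7401 * 100 / 10000 = 74.01 cm

74.01 cm


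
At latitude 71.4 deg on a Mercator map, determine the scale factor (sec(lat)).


SF = 1 / cos(71.4) = 1 / 0.318959 = 3.135

3.135


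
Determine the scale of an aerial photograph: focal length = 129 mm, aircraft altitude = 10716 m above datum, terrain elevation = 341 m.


scale = f / (H - h) = 129 mm / 10375 m = 129 / 10375000 = 1:80426

1:80426


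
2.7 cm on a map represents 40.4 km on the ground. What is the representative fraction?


ground = 40.4 km = 4040000 cm; RF denominator = ground / map = 4040000 / 2.7 ≈ 1496296; RF = 1:1496296

1:1496296


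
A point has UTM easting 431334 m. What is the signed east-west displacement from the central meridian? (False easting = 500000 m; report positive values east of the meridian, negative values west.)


displacement = 431334 - 500000 = -68666 m

-68666 m


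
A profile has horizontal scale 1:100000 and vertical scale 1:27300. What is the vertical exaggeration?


VE = horizontal_scale / vertical_scale = 100000 / 27300 ≈ 3.7

3.7x


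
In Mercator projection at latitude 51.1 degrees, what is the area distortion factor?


area_distortion = 1/cos^2(51.1) = 2.536

2.536


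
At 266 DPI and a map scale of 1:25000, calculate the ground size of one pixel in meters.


pixel_cm = 2.54 / 266 ≈ 0.009549 cm
ground = pixel_cm * 25000 / 100 = 2.54 * 25000 / (266 * 100) = 63500 / 26600 ≈ 2.39 m

2.39 m


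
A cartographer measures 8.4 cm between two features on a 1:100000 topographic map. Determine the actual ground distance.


ground = 8.4 cm * 100000 / 100 = 8400.0 m = 8.4 km

8.4 km


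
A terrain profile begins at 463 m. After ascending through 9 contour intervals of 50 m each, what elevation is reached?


elevation = 463 + 9 * 50 = 913 m

913 m


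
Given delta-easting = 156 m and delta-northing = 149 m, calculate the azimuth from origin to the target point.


az = atan2(156, 149) = 46.3 deg
adjusted to 0-360: 46.3 degrees

46.3 degrees


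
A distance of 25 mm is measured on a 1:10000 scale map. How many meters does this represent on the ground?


ground = 25 mm * 10000 / 1000 = 250.0 m

250.0 m


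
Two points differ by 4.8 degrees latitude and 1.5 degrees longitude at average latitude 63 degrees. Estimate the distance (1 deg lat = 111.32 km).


dlat_km = 4.8 * 111.32 = 534.336
dlon_km = 1.5 * 111.32 * cos(63) ≈ 75.807
dist = sqrt(534.336^2 + 75.807^2) ≈ 539.7 km

539.7 km


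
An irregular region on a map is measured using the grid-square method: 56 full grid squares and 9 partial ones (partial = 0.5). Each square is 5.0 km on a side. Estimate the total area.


effective squares = 56 + 9 * 0.5 = 60.5
area = 60.5 * 25.0 = 1512.5 km^2

1512.5 km^2


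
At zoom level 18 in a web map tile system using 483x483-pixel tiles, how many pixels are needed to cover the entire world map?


tiles per axis = 2^18 = 262144
total tiles = 262144^2 = 68719476736
pixels per axis = 262144 * 483 = 126615552
total pixels = 126615552^2 = 16031498008264704

16031498008264704 pixels


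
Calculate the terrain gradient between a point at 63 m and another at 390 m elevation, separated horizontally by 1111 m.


gradient = (390 - 63) / 1111 = 327 / 1111 = 0.2943

0.2943


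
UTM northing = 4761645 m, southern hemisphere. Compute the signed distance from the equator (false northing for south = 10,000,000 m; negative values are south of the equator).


For southern: actual = 4761645 - 10000000 = -5238355 m

-5238355 m


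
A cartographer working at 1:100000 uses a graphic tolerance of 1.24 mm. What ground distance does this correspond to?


ground = 1.24 mm * 100000 / 1000 = 124.0 m

124.0 m


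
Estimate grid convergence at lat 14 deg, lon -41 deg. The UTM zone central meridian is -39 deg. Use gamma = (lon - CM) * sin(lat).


gamma = (-41 - -39) * sin(14) = -2 * 0.241922 = -0.484 degrees

-0.484 degrees


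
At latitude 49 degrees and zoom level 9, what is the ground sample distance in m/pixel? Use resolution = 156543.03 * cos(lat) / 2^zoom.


res = 156543.03 * cos(49) / 2^9 = 156543.03 * 0.65605903 / 512 = 200.59 m/pixel

200.59 m/pixel


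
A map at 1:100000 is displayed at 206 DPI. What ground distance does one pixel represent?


pixel_cm = 2.54 / 206 ≈ 0.01233 cm
ground = pixel_cm * 100000 / 100 = 2.54 * 100000 / (206 * 100) = 254000 / 20600 ≈ 12.33 m

12.33 m


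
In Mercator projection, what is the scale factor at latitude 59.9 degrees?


SF = 1 / cos(59.9) = 1 / 0.501511 = 1.994

1.994


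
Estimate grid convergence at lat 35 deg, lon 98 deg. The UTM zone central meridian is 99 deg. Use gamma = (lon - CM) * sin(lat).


gamma = (98 - 99) * sin(35) = -1 * 0.573576 = -0.574 degrees

-0.574 degrees


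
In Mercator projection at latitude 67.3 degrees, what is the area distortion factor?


area_distortion = 1/cos^2(67.3) = 6.715

6.715


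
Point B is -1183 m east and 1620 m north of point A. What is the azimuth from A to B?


az = atan2(-1183, 1620) = -36.1 deg
adjusted to 0-360: 323.9 degrees

323.9 degrees


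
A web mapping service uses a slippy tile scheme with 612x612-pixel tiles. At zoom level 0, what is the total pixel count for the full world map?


tiles per axis = 2^0 = 1
total tiles = 1^2 = 1
pixels per axis = 1 * 612 = 612
total pixels = 612^2 = 374544

374544 pixels


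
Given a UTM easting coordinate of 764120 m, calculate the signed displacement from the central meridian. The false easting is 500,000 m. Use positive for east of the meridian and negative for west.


displacement = 764120 - 500000 = 264120 m

264120 m


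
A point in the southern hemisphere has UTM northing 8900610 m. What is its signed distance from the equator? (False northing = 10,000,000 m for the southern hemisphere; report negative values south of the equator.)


For southern: actual = 8900610 - 10000000 = -1099390 m

-1099390 m


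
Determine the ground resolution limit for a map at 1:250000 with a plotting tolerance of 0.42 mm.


ground = 0.42 mm * 250000 / 1000 = 105.0 m

105.0 m


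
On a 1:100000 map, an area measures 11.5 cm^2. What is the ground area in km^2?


ground_area = 11.5 * (100000/100)^2 = 11500000.0 m^2 = 11.5 km^2

11.5 km^2


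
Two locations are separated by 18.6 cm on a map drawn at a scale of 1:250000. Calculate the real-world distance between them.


ground = 18.6 cm * 250000 / 100 = 46500.0 m = 46.5 km

46.5 km


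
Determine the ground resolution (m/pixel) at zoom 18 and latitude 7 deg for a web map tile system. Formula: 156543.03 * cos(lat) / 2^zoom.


res = 156543.03 * cos(7) / 2^18 = 156543.03 * 0.99254615 / 262144 = 0.59 m/pixel

0.59 m/pixel


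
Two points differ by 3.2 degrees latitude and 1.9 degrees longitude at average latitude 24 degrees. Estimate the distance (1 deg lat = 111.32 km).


dlat_km = 3.2 * 111.32 = 356.224
dlon_km = 1.9 * 111.32 * cos(24) ≈ 193.222
dist = sqrt(356.224^2 + 193.222^2) ≈ 405.3 km

405.3 km


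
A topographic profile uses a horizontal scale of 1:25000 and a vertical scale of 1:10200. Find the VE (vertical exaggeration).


VE = horizontal_scale / vertical_scale = 25000 / 10200 ≈ 2.5

2.5x


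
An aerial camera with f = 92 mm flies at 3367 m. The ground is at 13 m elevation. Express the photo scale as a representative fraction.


scale = f / (H - h) = 92 mm / 3354 m = 92 / 3354000 = 1:36457

1:36457


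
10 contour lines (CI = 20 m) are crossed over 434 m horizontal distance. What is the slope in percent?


elevation change = 10 * 20 = 200 m
slope = 200 / 434 * 100 = 46.1%

46.1%


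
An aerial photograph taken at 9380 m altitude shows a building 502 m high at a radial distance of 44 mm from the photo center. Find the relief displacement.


d = h * r / H = 502 * 44 / 9380 = 2.35 mm

2.35 mm


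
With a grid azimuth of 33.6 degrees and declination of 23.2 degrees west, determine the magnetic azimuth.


magnetic azimuth = grid azimuth - declination (east +ve)
mag_az = 33.6 - -23.2 = 56.8 degrees

56.8 degrees


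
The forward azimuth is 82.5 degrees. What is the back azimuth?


back azimuth = (82.5 + 180) mod 360 = 262.5 degrees

262.5 degrees


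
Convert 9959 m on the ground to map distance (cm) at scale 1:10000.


map_cm = 9959 * 100 / 10000 = 99.59 cm

99.59 cm


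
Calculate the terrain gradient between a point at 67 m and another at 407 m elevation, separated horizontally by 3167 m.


gradient = (407 - 67) / 3167 = 340 / 3167 = 0.1074

0.1074


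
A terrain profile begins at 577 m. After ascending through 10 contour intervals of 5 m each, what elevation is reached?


elevation = 577 + 10 * 5 = 627 m

627 m


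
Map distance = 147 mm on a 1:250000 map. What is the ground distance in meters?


ground = 147 mm * 250000 / 1000 = 36750.0 m

36750.0 m


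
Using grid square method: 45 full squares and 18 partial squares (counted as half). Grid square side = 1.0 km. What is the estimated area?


effective squares = 45 + 18 * 0.5 = 54.0
area = 54.0 * 1.0 = 54.0 km^2

54.0 km^2


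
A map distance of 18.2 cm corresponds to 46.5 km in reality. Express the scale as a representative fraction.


ground = 46.5 km = 4650000 cm; RF denominator = ground / map = 4650000 / 18.2 ≈ 255495; RF = 1:255495

1:255495


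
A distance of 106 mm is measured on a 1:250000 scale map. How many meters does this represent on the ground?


ground = 106 mm * 250000 / 1000 = 26500.0 m

26500.0 m


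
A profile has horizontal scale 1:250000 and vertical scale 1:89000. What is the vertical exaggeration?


VE = horizontal_scale / vertical_scale = 250000 / 89000 ≈ 2.8

2.8x


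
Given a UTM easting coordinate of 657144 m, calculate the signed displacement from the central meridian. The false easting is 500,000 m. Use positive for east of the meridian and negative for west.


displacement = 657144 - 500000 = 157144 m

157144 m


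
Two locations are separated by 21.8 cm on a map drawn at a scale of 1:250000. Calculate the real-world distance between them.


ground = 21.8 cm * 250000 / 100 = 54500.0 m = 54.5 km

54.5 km


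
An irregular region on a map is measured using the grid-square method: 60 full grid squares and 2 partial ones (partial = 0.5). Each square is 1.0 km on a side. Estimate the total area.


effective squares = 60 + 2 * 0.5 = 61.0
area = 61.0 * 1.0 = 61.0 km^2

61.0 km^2


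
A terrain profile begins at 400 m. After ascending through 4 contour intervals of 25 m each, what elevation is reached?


elevation = 400 + 4 * 25 = 500 m

500 m


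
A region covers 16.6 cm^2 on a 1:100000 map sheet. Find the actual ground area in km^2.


ground_area = 16.6 * (100000/100)^2 = 16600000.0 m^2 = 16.6 km^2

16.6 km^2


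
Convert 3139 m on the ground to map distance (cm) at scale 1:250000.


map_cm = 3139 * 100 / 250000 = 1.2556 cm ≈ 1.26 cm

1.26 cm


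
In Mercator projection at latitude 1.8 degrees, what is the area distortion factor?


area_distortion = 1/cos^2(1.8) = 1.001

1.001


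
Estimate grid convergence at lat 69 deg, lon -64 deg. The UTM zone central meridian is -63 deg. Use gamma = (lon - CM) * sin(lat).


gamma = (-64 - -63) * sin(69) = -1 * 0.93358 = -0.934 degrees

-0.934 degrees


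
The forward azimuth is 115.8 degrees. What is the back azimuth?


back azimuth = (115.8 + 180) mod 360 = 295.8 degrees

295.8 degrees


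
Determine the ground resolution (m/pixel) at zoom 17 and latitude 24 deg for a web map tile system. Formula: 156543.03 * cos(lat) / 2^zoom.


res = 156543.03 * cos(24) / 2^17 = 156543.03 * 0.91354546 / 131072 = 1.09 m/pixel

1.09 m/pixel


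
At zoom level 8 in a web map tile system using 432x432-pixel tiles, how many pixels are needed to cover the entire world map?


tiles per axis = 2^8 = 256
total tiles = 256^2 = 65536
pixels per axis = 256 * 432 = 110592
total pixels = 110592^2 = 12230590464

12230590464 pixels


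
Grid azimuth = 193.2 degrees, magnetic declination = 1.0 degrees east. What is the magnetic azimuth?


magnetic azimuth = grid azimuth - declination (east +ve)
mag_az = 193.2 - 1.0 = 192.2 degrees

192.2 degrees


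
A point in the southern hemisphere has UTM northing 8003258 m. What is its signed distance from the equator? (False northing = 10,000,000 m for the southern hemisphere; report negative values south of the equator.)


For southern: actual = 8003258 - 10000000 = -1996742 m

-1996742 m


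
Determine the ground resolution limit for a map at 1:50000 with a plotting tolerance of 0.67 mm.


ground = 0.67 mm * 50000 / 1000 = 33.5 m

33.5 m


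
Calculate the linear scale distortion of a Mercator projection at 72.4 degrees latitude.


SF = 1 / cos(72.4) = 1 / 0.30237 = 3.307

3.307


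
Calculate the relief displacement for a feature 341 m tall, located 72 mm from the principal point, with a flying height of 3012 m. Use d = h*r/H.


d = h * r / H = 341 * 72 / 3012 = 8.15 mm

8.15 mm


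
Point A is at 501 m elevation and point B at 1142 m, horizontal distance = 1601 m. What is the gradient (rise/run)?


gradient = (1142 - 501) / 1601 = 641 / 1601 = 0.4004

0.4004


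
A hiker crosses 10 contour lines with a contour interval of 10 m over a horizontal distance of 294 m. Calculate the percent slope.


elevation change = 10 * 10 = 100 m
slope = 100 / 294 * 100 = 34.0%

34.0%


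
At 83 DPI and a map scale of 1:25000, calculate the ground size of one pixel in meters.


pixel_cm = 2.54 / 83 ≈ 0.030602 cm
ground = pixel_cm * 25000 / 100 = 2.54 * 25000 / (83 * 100) = 63500 / 8300 ≈ 7.65 m

7.65 m


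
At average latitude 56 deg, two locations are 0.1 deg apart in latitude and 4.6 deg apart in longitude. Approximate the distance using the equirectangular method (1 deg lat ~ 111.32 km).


dlat_km = 0.1 * 111.32 = 11.132
dlon_km = 4.6 * 111.32 * cos(56) ≈ 286.347
dist = sqrt(11.132^2 + 286.347^2) ≈ 286.6 km

286.6 km


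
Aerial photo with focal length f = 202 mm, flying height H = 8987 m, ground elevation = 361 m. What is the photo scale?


scale = f / (H - h) = 202 mm / 8626 m = 202 / 8626000 = 1:42703

1:42703


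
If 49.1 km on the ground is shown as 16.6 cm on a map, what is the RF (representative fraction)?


ground = 49.1 km = 4910000 cm; RF denominator = ground / map = 4910000 / 16.6 ≈ 295783; RF = 1:295783

1:295783


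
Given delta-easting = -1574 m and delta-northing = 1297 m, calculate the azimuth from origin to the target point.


az = atan2(-1574, 1297) = -50.5 deg
adjusted to 0-360: 309.5 degrees

309.5 degrees


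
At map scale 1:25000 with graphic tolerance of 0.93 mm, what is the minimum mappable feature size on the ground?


ground = 0.93 mm * 25000 / 1000 = 23.25 m

23.25 m


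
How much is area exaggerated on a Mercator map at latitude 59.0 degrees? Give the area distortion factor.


area_distortion = 1/cos^2(59.0) = 3.77

3.77


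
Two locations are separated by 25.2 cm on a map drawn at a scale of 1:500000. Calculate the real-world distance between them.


ground = 25.2 cm * 500000 / 100 = 126000.0 m = 126.0 km

126.0 km


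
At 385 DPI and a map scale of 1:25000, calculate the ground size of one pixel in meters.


pixel_cm = 2.54 / 385 ≈ 0.006597 cm
ground = pixel_cm * 25000 / 100 = 2.54 * 25000 / (385 * 100) = 63500 / 38500 ≈ 1.65 m

1.65 m


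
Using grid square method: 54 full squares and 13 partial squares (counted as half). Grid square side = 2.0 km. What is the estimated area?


effective squares = 54 + 13 * 0.5 = 60.5
area = 60.5 * 4.0 = 242.0 km^2

242.0 km^2


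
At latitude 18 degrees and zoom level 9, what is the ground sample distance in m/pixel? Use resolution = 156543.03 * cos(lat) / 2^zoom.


res = 156543.03 * cos(18) / 2^9 = 156543.03 * 0.95105652 / 512 = 290.78 m/pixel

290.78 m/pixel


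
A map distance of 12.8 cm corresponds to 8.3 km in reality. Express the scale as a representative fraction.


ground = 8.3 km = 830000 cm; RF denominator = ground / map = 830000 / 12.8 ≈ 64844; RF = 1:64844

1:64844


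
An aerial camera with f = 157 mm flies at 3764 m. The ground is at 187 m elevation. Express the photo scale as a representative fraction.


scale = f / (H - h) = 157 mm / 3577 m = 157 / 3577000 = 1:22783

1:22783


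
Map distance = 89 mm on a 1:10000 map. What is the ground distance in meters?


ground = 89 mm * 10000 / 1000 = 890.0 m

890.0 m


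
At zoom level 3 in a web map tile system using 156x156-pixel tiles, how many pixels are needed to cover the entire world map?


tiles per axis = 2^3 = 8
total tiles = 8^2 = 64
pixels per axis = 8 * 156 = 1248
total pixels = 1248^2 = 1557504

1557504 pixels


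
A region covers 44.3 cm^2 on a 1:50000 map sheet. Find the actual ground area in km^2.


ground_area = 44.3 * (50000/100)^2 = 11075000.0 m^2 = 11.075 km^2

11.075 km^2


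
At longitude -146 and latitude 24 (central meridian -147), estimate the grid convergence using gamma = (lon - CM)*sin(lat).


gamma = (-146 - -147) * sin(24) = 1 * 0.406737 = 0.407 degrees

0.407 degrees


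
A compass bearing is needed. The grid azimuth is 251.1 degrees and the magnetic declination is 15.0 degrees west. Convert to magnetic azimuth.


magnetic azimuth = grid azimuth - declination (east +ve)
mag_az = 251.1 - -15.0 = 266.1 degrees

266.1 degrees


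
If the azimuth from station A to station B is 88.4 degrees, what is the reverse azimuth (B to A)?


back azimuth = (88.4 + 180) mod 360 = 268.4 degrees

268.4 degrees


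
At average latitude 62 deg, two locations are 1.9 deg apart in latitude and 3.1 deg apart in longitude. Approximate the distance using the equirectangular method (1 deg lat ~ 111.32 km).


dlat_km = 1.9 * 111.32 = 211.508
dlon_km = 3.1 * 111.32 * cos(62) ≈ 162.011
dist = sqrt(211.508^2 + 162.011^2) ≈ 266.4 km

266.4 km


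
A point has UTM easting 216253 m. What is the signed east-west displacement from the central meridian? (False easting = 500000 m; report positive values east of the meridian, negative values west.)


displacement = 216253 - 500000 = -283747 m

-283747 m


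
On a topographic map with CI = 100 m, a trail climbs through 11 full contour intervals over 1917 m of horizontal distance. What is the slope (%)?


elevation change = 11 * 100 = 1100 m
slope = 1100 / 1917 * 100 = 57.4%

57.4%


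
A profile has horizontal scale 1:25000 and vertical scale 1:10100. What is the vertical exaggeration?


VE = horizontal_scale / vertical_scale = 25000 / 10100 ≈ 2.5

2.5x


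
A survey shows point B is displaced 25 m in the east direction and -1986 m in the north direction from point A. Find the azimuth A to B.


az = atan2(25, -1986) = 179.3 deg
adjusted to 0-360: 179.3 degrees

179.3 degrees


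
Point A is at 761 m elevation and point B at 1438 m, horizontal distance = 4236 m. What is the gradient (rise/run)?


gradient = (1438 - 761) / 4236 = 677 / 4236 = 0.1598

0.1598


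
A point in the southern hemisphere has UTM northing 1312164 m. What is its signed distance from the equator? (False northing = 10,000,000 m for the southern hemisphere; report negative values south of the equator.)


For southern: actual = 1312164 - 10000000 = -8687836 m

-8687836 m


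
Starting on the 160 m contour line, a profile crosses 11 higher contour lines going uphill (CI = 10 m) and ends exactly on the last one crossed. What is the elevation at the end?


elevation = 160 + 11 * 10 = 270 m

270 m


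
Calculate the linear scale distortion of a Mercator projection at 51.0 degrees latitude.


SF = 1 / cos(51.0) = 1 / 0.62932 = 1.589

1.589


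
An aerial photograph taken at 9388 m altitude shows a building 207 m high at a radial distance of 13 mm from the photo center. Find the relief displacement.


d = h * r / H = 207 * 13 / 9388 = 0.29 mm

0.29 mm


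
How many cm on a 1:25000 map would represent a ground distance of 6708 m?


map_cm = 6708 * 100 / 25000 = 26.832 cm ≈ 26.83 cm

26.83 cm


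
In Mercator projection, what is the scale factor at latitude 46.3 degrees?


SF = 1 / cos(46.3) = 1 / 0.690882 = 1.447

1.447


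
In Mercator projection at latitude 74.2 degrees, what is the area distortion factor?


area_distortion = 1/cos^2(74.2) = 13.489

13.489


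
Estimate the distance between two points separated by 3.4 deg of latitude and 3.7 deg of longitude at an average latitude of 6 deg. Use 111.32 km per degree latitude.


dlat_km = 3.4 * 111.32 = 378.488
dlon_km = 3.7 * 111.32 * cos(6) ≈ 409.628
dist = sqrt(378.488^2 + 409.628^2) ≈ 557.7 km

557.7 km


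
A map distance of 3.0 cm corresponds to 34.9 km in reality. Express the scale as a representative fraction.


ground = 34.9 km = 3490000 cm; RF denominator = ground / map = 3490000 / 3.0 ≈ 1163333; RF = 1:1163333

1:1163333


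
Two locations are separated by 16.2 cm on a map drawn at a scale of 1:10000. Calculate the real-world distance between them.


ground = 16.2 cm * 10000 / 100 = 1620.0 m = 1.62 km

1.62 km


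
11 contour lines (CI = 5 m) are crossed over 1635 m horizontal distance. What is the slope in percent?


elevation change = 11 * 5 = 55 m
slope = 55 / 1635 * 100 = 3.4%

3.4%


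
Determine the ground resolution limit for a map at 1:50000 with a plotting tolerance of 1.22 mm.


ground = 1.22 mm * 50000 / 1000 = 61.0 m

61.0 m


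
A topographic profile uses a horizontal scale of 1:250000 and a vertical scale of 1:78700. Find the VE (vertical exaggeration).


VE = horizontal_scale / vertical_scale = 250000 / 78700 ≈ 3.2

3.2x


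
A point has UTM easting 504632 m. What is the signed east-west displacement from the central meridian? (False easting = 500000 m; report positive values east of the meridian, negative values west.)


displacement = 504632 - 500000 = 4632 m

4632 m


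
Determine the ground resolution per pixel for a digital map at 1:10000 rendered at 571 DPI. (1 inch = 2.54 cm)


pixel_cm = 2.54 / 571 ≈ 0.004448 cm
ground = pixel_cm * 10000 / 100 = 2.54 * 10000 / (571 * 100) = 25400 / 57100 ≈ 0.44 m

0.44 m


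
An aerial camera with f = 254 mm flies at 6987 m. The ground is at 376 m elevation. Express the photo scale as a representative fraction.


scale = f / (H - h) = 254 mm / 6611 m = 254 / 6611000 = 1:26028

1:26028


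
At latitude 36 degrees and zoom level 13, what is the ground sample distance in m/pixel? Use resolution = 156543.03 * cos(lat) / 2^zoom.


res = 156543.03 * cos(36) / 2^13 = 156543.03 * 0.80901699 / 8192 = 15.46 m/pixel

15.46 m/pixel


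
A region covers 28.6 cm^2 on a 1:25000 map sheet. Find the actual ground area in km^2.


ground_area = 28.6 * (25000/100)^2 = 1787500.0 m^2 = 1.7875 km^2 ≈ 1.788 km^2

1.788 km^2


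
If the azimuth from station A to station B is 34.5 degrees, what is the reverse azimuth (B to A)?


back azimuth = (34.5 + 180) mod 360 = 214.5 degrees

214.5 degrees


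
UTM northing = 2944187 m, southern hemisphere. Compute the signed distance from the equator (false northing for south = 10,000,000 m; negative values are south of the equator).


For southern: actual = 2944187 - 10000000 = -7055813 m

-7055813 m


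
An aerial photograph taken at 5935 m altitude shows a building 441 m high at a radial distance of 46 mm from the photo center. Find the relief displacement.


d = h * r / H = 441 * 46 / 5935 = 3.42 mm

3.42 mm


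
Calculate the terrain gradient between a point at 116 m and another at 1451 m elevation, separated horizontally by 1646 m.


gradient = (1451 - 116) / 1646 = 1335 / 1646 = 0.8111

0.8111


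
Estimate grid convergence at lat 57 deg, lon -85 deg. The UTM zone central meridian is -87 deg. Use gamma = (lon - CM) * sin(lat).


gamma = (-85 - -87) * sin(57) = 2 * 0.838671 = 1.677 degrees

1.677 degrees


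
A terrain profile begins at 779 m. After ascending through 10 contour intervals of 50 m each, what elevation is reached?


elevation = 779 + 10 * 50 = 1279 m

1279 m


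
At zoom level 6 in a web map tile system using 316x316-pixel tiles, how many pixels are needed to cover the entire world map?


tiles per axis = 2^6 = 64
total tiles = 64^2 = 4096
pixels per axis = 64 * 316 = 20224
total pixels = 20224^2 = 409010176

409010176 pixels


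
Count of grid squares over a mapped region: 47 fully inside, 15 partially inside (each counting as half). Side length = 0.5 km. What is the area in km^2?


effective squares = 47 + 15 * 0.5 = 54.5
area = 54.5 * 0.25 = 13.625 km^2

13.625 km^2


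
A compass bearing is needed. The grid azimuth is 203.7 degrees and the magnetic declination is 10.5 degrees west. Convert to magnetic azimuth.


magnetic azimuth = grid azimuth - declination (east +ve)
mag_az = 203.7 - -10.5 = 214.2 degrees

214.2 degrees


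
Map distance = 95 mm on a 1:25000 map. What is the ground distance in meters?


ground = 95 mm * 25000 / 1000 = 2375.0 m

2375.0 m


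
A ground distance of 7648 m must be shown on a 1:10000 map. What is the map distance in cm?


map_cm = 7648 * 100 / 10000 = 76.48 cm

76.48 cm


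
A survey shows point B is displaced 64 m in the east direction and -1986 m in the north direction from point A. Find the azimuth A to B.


az = atan2(64, -1986) = 178.2 deg
adjusted to 0-360: 178.2 degrees

178.2 degrees


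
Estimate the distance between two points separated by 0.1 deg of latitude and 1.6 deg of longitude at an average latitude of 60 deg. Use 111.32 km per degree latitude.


dlat_km = 0.1 * 111.32 = 11.132
dlon_km = 1.6 * 111.32 * cos(60) ≈ 89.056
dist = sqrt(11.132^2 + 89.056^2) ≈ 89.7 km

89.7 km


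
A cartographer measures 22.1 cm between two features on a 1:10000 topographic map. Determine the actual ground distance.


ground = 22.1 cm * 10000 / 100 = 2210.0 m = 2.21 km

2.21 km


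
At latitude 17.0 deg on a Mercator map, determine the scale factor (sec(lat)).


SF = 1 / cos(17.0) = 1 / 0.956305 = 1.046

1.046


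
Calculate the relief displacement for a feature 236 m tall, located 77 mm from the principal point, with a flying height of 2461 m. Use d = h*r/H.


d = h * r / H = 236 * 77 / 2461 = 7.38 mm

7.38 mm


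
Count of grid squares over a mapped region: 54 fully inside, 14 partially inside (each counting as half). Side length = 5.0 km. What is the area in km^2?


effective squares = 54 + 14 * 0.5 = 61.0
area = 61.0 * 25.0 = 1525.0 km^2

1525.0 km^2


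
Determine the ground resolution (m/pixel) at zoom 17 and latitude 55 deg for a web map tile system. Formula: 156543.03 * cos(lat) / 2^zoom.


res = 156543.03 * cos(55) / 2^17 = 156543.03 * 0.57357644 / 131072 = 0.69 m/pixel

0.69 m/pixel


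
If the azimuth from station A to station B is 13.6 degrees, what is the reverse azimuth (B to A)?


back azimuth = (13.6 + 180) mod 360 = 193.6 degrees

193.6 degrees


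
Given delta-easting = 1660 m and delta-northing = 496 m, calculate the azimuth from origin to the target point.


az = atan2(1660, 496) = 73.4 deg
adjusted to 0-360: 73.4 degrees

73.4 degrees


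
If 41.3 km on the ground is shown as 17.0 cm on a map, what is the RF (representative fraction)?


ground = 41.3 km = 4130000 cm; RF denominator = ground / map = 4130000 / 17.0 ≈ 242941; RF = 1:242941

1:242941


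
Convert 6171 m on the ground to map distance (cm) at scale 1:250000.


map_cm = 6171 * 100 / 250000 = 2.4684 cm ≈ 2.47 cm

2.47 cm


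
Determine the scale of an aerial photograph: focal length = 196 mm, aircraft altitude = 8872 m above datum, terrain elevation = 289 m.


scale = f / (H - h) = 196 mm / 8583 m = 196 / 8583000 = 1:43791

1:43791


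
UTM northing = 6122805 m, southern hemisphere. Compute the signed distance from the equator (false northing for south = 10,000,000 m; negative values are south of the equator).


For southern: actual = 6122805 - 10000000 = -3877195 m

-3877195 m


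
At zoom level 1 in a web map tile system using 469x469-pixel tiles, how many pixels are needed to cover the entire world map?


tiles per axis = 2^1 = 2
total tiles = 2^2 = 4
pixels per axis = 2 * 469 = 938
total pixels = 938^2 = 879844

879844 pixels


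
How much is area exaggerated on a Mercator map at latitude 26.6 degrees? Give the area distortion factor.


area_distortion = 1/cos^2(26.6) = 1.251

1.251


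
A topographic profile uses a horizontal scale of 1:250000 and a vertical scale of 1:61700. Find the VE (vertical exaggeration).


VE = horizontal_scale / vertical_scale = 250000 / 61700 ≈ 4.1

4.1x


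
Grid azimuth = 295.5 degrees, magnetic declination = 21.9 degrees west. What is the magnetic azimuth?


magnetic azimuth = grid azimuth - declination (east +ve)
mag_az = 295.5 - -21.9 = 317.4 degrees

317.4 degrees


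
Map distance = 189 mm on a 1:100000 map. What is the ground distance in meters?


ground = 189 mm * 100000 / 1000 = 18900.0 m

18900.0 m


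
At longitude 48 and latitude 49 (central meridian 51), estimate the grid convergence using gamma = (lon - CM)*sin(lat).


gamma = (48 - 51) * sin(49) = -3 * 0.75471 = -2.264 degrees

-2.264 degrees


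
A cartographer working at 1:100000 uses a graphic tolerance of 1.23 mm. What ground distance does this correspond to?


ground = 1.23 mm * 100000 / 1000 = 123.0 m

123.0 m


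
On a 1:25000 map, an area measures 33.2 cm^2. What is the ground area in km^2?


ground_area = 33.2 * (25000/100)^2 = 2075000.0 m^2 = 2.075 km^2

2.075 km^2


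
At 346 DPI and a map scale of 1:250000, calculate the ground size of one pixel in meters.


pixel_cm = 2.54 / 346 ≈ 0.007341 cm
ground = pixel_cm * 250000 / 100 = 2.54 * 250000 / (346 * 100) = 635000 / 34600 ≈ 18.35 m

18.35 m


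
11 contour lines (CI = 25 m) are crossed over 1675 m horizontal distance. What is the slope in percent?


elevation change = 11 * 25 = 275 m
slope = 275 / 1675 * 100 = 16.4%

16.4%


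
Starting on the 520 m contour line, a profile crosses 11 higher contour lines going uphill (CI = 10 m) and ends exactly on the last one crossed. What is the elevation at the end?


elevation = 520 + 11 * 10 = 630 m

630 m


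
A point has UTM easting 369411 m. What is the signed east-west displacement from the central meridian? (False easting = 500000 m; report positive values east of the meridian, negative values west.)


displacement = 369411 - 500000 = -130589 m

-130589 m


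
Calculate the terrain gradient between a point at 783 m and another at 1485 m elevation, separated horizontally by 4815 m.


gradient = (1485 - 783) / 4815 = 702 / 4815 = 0.1458

0.1458


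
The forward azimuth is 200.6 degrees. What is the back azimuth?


back azimuth = (200.6 + 180) mod 360 = 20.6 degrees

20.6 degrees


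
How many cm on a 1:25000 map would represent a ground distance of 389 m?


map_cm = 389 * 100 / 25000 = 1.556 cm ≈ 1.56 cm

1.56 cm


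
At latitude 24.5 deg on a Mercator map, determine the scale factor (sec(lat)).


SF = 1 / cos(24.5) = 1 / 0.909961 = 1.099

1.099


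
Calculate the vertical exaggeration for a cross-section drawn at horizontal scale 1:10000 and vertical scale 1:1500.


VE = horizontal_scale / vertical_scale = 10000 / 1500 ≈ 6.7

6.7x


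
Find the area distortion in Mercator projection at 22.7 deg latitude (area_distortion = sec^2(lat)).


area_distortion = 1/cos^2(22.7) = 1.175

1.175


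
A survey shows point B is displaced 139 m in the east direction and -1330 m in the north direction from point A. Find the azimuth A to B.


az = atan2(139, -1330) = 174.0 deg
adjusted to 0-360: 174.0 degrees

174.0 degrees


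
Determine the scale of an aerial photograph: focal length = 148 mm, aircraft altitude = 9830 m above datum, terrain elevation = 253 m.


scale = f / (H - h) = 148 mm / 9577 m = 148 / 9577000 = 1:64709

1:64709


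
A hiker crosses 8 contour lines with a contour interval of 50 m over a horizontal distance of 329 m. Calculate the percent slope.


elevation change = 8 * 50 = 400 m
slope = 400 / 329 * 100 = 121.6%

121.6%


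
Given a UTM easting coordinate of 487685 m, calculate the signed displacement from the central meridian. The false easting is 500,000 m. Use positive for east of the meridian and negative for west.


displacement = 487685 - 500000 = -12315 m

-12315 m


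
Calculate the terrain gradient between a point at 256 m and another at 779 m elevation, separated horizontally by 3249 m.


gradient = (779 - 256) / 3249 = 523 / 3249 = 0.161

0.161


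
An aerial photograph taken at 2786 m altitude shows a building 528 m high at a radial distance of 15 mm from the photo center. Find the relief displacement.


d = h * r / H = 528 * 15 / 2786 = 2.84 mm

2.84 mm


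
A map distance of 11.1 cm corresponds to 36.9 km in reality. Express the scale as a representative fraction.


ground = 36.9 km = 3690000 cm; RF denominator = ground / map = 3690000 / 11.1 ≈ 332432; RF = 1:332432

1:332432


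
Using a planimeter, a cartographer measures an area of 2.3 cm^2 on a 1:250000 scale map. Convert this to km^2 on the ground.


ground_area = 2.3 * (250000/100)^2 = 14375000.0 m^2 = 14.375 km^2

14.375 km^2


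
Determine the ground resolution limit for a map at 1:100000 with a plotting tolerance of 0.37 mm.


ground = 0.37 mm * 100000 / 1000 = 37.0 m

37.0 m


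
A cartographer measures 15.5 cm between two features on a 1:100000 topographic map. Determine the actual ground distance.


ground = 15.5 cm * 100000 / 100 = 15500.0 m = 15.5 km

15.5 km


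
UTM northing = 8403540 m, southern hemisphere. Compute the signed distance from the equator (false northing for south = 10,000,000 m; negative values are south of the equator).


For southern: actual = 8403540 - 10000000 = -1596460 m

-1596460 m


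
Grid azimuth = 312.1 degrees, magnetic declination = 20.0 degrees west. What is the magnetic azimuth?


magnetic azimuth = grid azimuth - declination (east +ve)
mag_az = 312.1 - -20.0 = 332.1 degrees

332.1 degrees


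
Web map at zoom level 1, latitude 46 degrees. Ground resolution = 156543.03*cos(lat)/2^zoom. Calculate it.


res = 156543.03 * cos(46) / 2^1 = 156543.03 * 0.69465837 / 2 = 54371.96 m/pixel

54371.96 m/pixel


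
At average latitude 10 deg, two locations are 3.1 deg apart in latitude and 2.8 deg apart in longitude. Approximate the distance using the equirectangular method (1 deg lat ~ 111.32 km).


dlat_km = 3.1 * 111.32 = 345.092
dlon_km = 2.8 * 111.32 * cos(10) ≈ 306.961
dist = sqrt(345.092^2 + 306.961^2) ≈ 461.9 km

461.9 km


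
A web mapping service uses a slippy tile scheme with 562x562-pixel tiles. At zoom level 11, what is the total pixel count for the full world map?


tiles per axis = 2^11 = 2048
total tiles = 2048^2 = 4194304
pixels per axis = 2048 * 562 = 1150976
total pixels = 1150976^2 = 1324745752576

1324745752576 pixels


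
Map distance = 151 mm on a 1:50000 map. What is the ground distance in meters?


ground = 151 mm * 50000 / 1000 = 7550.0 m

7550.0 m


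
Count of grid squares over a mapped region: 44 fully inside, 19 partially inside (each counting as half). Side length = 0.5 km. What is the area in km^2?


effective squares = 44 + 19 * 0.5 = 53.5
area = 53.5 * 0.25 = 13.375 km^2

13.375 km^2
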